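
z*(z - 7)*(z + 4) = z^3 - 3*z^2 - 28*z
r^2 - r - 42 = (r - 7)*(r + 6)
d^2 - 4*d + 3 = (d - 3)*(d - 1)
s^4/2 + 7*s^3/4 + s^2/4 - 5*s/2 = s*(s/2 + 1)*(s - 1)*(s + 5/2)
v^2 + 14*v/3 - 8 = (v - 4/3)*(v + 6)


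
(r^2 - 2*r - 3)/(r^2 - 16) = (r^2 - 2*r - 3)/(r^2 - 16)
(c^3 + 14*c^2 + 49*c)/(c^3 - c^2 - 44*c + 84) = c*(c + 7)/(c^2 - 8*c + 12)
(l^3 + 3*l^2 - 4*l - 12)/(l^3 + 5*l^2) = (l^3 + 3*l^2 - 4*l - 12)/(l^2*(l + 5))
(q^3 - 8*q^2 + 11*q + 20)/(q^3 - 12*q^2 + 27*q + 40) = (q - 4)/(q - 8)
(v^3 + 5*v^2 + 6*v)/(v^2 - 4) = v*(v + 3)/(v - 2)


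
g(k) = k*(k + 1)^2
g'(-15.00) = 616.00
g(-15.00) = -2940.00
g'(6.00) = 133.00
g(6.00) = 294.00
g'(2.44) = 28.62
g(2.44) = 28.87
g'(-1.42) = 1.37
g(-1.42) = -0.25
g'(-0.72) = -0.32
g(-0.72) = -0.06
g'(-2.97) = 15.58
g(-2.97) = -11.53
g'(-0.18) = 0.38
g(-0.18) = -0.12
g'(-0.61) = -0.32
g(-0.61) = -0.09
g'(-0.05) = 0.81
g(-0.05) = -0.05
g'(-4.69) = 48.23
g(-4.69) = -63.86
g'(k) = k*(2*k + 2) + (k + 1)^2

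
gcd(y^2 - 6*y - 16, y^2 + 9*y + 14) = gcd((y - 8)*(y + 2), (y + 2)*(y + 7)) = y + 2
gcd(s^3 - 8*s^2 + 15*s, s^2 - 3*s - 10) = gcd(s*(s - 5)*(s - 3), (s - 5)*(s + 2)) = s - 5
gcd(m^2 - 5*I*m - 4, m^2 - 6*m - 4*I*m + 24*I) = m - 4*I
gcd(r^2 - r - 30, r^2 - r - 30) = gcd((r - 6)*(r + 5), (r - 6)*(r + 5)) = r^2 - r - 30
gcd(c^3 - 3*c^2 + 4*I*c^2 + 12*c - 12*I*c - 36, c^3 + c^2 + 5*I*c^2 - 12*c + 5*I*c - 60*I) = c - 3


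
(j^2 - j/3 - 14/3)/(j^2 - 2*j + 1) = (3*j^2 - j - 14)/(3*(j^2 - 2*j + 1))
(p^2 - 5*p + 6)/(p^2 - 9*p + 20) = (p^2 - 5*p + 6)/(p^2 - 9*p + 20)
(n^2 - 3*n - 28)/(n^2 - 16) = (n - 7)/(n - 4)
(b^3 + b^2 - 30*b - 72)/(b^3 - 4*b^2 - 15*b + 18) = (b + 4)/(b - 1)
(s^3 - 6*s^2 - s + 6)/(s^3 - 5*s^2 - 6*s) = (s - 1)/s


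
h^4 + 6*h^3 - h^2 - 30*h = h*(h - 2)*(h + 3)*(h + 5)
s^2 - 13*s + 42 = (s - 7)*(s - 6)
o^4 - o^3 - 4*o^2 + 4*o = o*(o - 2)*(o - 1)*(o + 2)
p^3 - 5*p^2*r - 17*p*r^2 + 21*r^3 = (p - 7*r)*(p - r)*(p + 3*r)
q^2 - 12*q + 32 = (q - 8)*(q - 4)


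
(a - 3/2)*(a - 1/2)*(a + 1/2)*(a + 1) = a^4 - a^3/2 - 7*a^2/4 + a/8 + 3/8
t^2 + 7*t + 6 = (t + 1)*(t + 6)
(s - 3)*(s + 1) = s^2 - 2*s - 3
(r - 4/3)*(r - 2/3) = r^2 - 2*r + 8/9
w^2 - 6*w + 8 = (w - 4)*(w - 2)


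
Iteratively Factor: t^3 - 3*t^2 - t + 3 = (t - 1)*(t^2 - 2*t - 3) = (t - 3)*(t - 1)*(t + 1)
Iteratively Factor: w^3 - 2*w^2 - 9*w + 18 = (w - 3)*(w^2 + w - 6) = (w - 3)*(w + 3)*(w - 2)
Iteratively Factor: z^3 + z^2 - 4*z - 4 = (z + 1)*(z^2 - 4) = (z - 2)*(z + 1)*(z + 2)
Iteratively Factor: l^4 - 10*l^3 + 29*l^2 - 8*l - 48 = (l - 4)*(l^3 - 6*l^2 + 5*l + 12) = (l - 4)^2*(l^2 - 2*l - 3) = (l - 4)^2*(l - 3)*(l + 1)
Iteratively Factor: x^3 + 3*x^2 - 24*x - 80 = (x + 4)*(x^2 - x - 20) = (x + 4)^2*(x - 5)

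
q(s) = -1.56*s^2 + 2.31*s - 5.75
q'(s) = 2.31 - 3.12*s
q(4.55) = -27.54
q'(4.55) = -11.89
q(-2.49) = -21.17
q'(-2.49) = 10.08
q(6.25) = -52.25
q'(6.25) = -17.19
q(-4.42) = -46.44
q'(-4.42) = 16.10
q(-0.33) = -6.68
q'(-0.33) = 3.34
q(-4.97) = -55.76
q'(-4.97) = 17.82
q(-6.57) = -88.26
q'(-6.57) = 22.81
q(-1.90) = -15.77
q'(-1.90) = 8.24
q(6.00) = -48.05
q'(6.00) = -16.41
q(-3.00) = -26.72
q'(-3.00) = 11.67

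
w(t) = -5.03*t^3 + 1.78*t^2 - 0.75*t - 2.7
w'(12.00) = -2130.99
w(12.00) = -8447.22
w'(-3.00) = -147.24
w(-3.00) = 151.38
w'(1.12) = -15.69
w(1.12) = -8.37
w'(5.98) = -519.09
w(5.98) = -1019.18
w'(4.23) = -255.70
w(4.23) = -354.73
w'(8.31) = -1013.22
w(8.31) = -2772.51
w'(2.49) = -85.45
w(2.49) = -71.19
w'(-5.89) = -545.22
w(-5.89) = 1091.28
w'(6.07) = -535.13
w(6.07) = -1066.62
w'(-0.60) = -8.32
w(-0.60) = -0.52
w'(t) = -15.09*t^2 + 3.56*t - 0.75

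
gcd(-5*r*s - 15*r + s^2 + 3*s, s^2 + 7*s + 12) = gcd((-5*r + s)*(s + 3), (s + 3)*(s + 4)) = s + 3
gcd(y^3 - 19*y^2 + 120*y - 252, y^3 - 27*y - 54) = y - 6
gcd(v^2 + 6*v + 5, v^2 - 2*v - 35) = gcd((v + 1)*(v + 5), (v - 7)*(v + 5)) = v + 5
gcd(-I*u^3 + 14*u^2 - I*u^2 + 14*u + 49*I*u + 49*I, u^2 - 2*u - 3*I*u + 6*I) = 1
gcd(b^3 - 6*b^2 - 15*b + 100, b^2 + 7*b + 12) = b + 4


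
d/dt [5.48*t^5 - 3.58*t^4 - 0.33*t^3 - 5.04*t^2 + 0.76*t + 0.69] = 27.4*t^4 - 14.32*t^3 - 0.99*t^2 - 10.08*t + 0.76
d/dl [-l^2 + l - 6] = 1 - 2*l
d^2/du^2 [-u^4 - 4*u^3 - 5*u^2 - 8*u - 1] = -12*u^2 - 24*u - 10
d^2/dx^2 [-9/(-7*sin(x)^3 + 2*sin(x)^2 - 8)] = 9*(-441*sin(x)^6 + 154*sin(x)^5 + 572*sin(x)^4 + 280*sin(x)^3 - 40*sin(x)^2 - 336*sin(x) + 32)/(7*sin(x)^3 - 2*sin(x)^2 + 8)^3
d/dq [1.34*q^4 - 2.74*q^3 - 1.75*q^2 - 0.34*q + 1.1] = 5.36*q^3 - 8.22*q^2 - 3.5*q - 0.34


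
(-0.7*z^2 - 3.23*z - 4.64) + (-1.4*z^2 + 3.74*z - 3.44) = -2.1*z^2 + 0.51*z - 8.08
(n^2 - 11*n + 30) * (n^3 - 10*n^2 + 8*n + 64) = n^5 - 21*n^4 + 148*n^3 - 324*n^2 - 464*n + 1920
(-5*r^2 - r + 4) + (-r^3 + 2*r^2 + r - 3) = -r^3 - 3*r^2 + 1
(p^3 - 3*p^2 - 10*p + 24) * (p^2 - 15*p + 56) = p^5 - 18*p^4 + 91*p^3 + 6*p^2 - 920*p + 1344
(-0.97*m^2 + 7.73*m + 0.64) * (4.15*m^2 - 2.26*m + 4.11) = -4.0255*m^4 + 34.2717*m^3 - 18.8005*m^2 + 30.3239*m + 2.6304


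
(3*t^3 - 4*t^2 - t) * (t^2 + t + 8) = 3*t^5 - t^4 + 19*t^3 - 33*t^2 - 8*t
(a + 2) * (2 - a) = 4 - a^2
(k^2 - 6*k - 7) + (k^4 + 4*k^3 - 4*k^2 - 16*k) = k^4 + 4*k^3 - 3*k^2 - 22*k - 7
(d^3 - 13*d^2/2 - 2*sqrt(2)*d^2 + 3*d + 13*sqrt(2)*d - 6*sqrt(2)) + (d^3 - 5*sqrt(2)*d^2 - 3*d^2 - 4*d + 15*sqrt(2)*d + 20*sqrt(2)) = 2*d^3 - 7*sqrt(2)*d^2 - 19*d^2/2 - d + 28*sqrt(2)*d + 14*sqrt(2)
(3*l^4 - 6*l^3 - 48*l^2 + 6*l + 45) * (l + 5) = 3*l^5 + 9*l^4 - 78*l^3 - 234*l^2 + 75*l + 225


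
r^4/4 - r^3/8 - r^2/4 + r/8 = r*(r/4 + 1/4)*(r - 1)*(r - 1/2)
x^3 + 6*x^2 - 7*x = x*(x - 1)*(x + 7)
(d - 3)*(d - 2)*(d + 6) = d^3 + d^2 - 24*d + 36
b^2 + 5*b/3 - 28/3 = (b - 7/3)*(b + 4)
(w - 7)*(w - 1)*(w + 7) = w^3 - w^2 - 49*w + 49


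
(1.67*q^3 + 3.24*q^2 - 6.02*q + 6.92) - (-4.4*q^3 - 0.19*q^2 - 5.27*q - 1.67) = 6.07*q^3 + 3.43*q^2 - 0.75*q + 8.59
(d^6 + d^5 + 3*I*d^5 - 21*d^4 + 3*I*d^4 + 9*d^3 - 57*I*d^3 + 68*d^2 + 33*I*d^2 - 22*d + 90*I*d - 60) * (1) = d^6 + d^5 + 3*I*d^5 - 21*d^4 + 3*I*d^4 + 9*d^3 - 57*I*d^3 + 68*d^2 + 33*I*d^2 - 22*d + 90*I*d - 60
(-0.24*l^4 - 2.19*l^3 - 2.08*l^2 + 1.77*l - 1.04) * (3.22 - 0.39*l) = 0.0936*l^5 + 0.0812999999999999*l^4 - 6.2406*l^3 - 7.3879*l^2 + 6.105*l - 3.3488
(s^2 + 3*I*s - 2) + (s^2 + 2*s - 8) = 2*s^2 + 2*s + 3*I*s - 10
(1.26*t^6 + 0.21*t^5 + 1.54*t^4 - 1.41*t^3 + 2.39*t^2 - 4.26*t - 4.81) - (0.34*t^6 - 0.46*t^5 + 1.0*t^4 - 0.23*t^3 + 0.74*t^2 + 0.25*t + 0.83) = 0.92*t^6 + 0.67*t^5 + 0.54*t^4 - 1.18*t^3 + 1.65*t^2 - 4.51*t - 5.64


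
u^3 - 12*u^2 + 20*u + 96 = (u - 8)*(u - 6)*(u + 2)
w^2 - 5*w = w*(w - 5)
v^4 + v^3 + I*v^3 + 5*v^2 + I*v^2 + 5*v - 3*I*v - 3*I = (v + 1)*(v - I)^2*(v + 3*I)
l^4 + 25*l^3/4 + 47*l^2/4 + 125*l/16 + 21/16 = (l + 1/4)*(l + 1)*(l + 3/2)*(l + 7/2)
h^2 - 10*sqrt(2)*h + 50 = (h - 5*sqrt(2))^2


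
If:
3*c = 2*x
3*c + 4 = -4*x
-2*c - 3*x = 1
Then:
No Solution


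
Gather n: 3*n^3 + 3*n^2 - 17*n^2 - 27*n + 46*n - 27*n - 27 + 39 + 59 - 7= 3*n^3 - 14*n^2 - 8*n + 64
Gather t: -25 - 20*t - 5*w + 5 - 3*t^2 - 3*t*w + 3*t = -3*t^2 + t*(-3*w - 17) - 5*w - 20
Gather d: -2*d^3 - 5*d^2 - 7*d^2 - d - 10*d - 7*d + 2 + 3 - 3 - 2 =-2*d^3 - 12*d^2 - 18*d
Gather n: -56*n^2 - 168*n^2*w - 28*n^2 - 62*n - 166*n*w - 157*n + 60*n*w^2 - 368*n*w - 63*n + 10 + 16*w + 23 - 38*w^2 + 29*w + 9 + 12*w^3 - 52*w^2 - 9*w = n^2*(-168*w - 84) + n*(60*w^2 - 534*w - 282) + 12*w^3 - 90*w^2 + 36*w + 42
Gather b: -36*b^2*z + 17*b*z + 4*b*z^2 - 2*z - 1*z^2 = -36*b^2*z + b*(4*z^2 + 17*z) - z^2 - 2*z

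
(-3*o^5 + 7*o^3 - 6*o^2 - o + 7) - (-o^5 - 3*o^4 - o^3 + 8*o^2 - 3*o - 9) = -2*o^5 + 3*o^4 + 8*o^3 - 14*o^2 + 2*o + 16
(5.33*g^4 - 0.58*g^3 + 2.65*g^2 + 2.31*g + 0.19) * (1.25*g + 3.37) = 6.6625*g^5 + 17.2371*g^4 + 1.3579*g^3 + 11.818*g^2 + 8.0222*g + 0.6403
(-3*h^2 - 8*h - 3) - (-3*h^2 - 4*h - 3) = -4*h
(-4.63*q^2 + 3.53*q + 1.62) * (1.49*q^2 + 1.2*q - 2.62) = -6.8987*q^4 - 0.2963*q^3 + 18.7804*q^2 - 7.3046*q - 4.2444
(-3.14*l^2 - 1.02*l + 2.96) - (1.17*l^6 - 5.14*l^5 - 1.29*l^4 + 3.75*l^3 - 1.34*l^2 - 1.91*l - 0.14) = -1.17*l^6 + 5.14*l^5 + 1.29*l^4 - 3.75*l^3 - 1.8*l^2 + 0.89*l + 3.1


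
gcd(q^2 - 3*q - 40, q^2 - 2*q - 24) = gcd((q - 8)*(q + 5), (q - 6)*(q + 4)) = 1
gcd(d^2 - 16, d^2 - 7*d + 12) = d - 4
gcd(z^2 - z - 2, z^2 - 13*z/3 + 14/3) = z - 2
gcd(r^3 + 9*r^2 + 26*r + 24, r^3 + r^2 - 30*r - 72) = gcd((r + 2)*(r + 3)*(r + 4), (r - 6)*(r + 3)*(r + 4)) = r^2 + 7*r + 12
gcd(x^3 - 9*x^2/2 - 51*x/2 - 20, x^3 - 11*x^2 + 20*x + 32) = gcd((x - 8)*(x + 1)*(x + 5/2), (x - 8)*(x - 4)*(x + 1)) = x^2 - 7*x - 8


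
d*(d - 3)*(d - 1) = d^3 - 4*d^2 + 3*d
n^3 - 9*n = n*(n - 3)*(n + 3)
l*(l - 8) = l^2 - 8*l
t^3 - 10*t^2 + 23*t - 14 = (t - 7)*(t - 2)*(t - 1)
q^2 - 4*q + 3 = (q - 3)*(q - 1)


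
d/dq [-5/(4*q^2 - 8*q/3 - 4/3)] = 15*(3*q - 1)/(2*(-3*q^2 + 2*q + 1)^2)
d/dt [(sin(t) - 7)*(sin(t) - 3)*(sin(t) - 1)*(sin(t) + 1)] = 2*(2*sin(t)^3 - 15*sin(t)^2 + 20*sin(t) + 5)*cos(t)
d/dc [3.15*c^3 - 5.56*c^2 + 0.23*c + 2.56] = 9.45*c^2 - 11.12*c + 0.23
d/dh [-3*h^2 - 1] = -6*h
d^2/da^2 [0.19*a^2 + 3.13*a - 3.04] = 0.380000000000000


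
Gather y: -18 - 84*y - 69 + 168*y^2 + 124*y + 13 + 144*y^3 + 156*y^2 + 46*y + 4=144*y^3 + 324*y^2 + 86*y - 70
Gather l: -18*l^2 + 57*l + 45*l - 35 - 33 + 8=-18*l^2 + 102*l - 60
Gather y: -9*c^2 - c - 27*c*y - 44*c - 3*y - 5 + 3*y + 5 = -9*c^2 - 27*c*y - 45*c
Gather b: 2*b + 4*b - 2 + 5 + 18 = 6*b + 21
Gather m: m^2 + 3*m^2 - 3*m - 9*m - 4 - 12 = 4*m^2 - 12*m - 16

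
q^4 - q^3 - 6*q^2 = q^2*(q - 3)*(q + 2)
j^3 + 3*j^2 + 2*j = j*(j + 1)*(j + 2)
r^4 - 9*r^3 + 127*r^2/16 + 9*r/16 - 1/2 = (r - 8)*(r - 1)*(r - 1/4)*(r + 1/4)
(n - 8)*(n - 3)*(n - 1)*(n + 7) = n^4 - 5*n^3 - 49*n^2 + 221*n - 168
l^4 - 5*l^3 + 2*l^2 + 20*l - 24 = (l - 3)*(l - 2)^2*(l + 2)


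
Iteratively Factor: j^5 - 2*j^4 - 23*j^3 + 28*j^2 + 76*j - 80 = (j + 4)*(j^4 - 6*j^3 + j^2 + 24*j - 20) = (j - 5)*(j + 4)*(j^3 - j^2 - 4*j + 4) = (j - 5)*(j - 1)*(j + 4)*(j^2 - 4) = (j - 5)*(j - 1)*(j + 2)*(j + 4)*(j - 2)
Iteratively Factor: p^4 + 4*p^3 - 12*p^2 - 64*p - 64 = (p - 4)*(p^3 + 8*p^2 + 20*p + 16) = (p - 4)*(p + 4)*(p^2 + 4*p + 4) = (p - 4)*(p + 2)*(p + 4)*(p + 2)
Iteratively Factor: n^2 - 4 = (n - 2)*(n + 2)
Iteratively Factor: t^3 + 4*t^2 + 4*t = (t)*(t^2 + 4*t + 4) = t*(t + 2)*(t + 2)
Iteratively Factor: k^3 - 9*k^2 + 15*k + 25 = (k - 5)*(k^2 - 4*k - 5) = (k - 5)*(k + 1)*(k - 5)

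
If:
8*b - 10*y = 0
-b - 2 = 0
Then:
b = -2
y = -8/5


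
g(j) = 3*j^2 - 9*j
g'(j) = 6*j - 9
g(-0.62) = 6.73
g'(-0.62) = -12.72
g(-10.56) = 429.58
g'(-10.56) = -72.36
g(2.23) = -5.15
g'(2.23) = 4.38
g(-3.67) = 73.44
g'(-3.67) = -31.02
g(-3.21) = 59.80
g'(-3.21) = -28.26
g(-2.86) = 50.28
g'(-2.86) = -26.16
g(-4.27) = 93.13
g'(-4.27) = -34.62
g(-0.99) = 11.85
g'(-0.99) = -14.94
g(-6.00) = 162.00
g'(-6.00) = -45.00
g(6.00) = 54.00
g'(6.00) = 27.00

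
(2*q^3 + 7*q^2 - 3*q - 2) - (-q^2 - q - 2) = 2*q^3 + 8*q^2 - 2*q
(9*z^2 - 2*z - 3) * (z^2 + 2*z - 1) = 9*z^4 + 16*z^3 - 16*z^2 - 4*z + 3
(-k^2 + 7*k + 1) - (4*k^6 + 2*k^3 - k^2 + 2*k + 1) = -4*k^6 - 2*k^3 + 5*k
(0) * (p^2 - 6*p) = 0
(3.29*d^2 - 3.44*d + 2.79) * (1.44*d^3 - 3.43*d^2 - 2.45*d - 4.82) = 4.7376*d^5 - 16.2383*d^4 + 7.7563*d^3 - 16.9995*d^2 + 9.7453*d - 13.4478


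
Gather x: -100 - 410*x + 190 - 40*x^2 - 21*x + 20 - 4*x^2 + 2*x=-44*x^2 - 429*x + 110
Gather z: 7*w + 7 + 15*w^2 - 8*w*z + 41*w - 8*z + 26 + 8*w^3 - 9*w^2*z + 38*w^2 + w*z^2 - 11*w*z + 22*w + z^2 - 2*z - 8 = 8*w^3 + 53*w^2 + 70*w + z^2*(w + 1) + z*(-9*w^2 - 19*w - 10) + 25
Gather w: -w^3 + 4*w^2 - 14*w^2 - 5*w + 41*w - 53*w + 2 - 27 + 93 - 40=-w^3 - 10*w^2 - 17*w + 28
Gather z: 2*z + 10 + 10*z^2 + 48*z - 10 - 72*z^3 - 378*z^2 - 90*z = -72*z^3 - 368*z^2 - 40*z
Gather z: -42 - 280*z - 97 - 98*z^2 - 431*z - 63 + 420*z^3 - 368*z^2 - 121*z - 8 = 420*z^3 - 466*z^2 - 832*z - 210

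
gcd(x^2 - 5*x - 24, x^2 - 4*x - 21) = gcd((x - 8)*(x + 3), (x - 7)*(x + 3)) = x + 3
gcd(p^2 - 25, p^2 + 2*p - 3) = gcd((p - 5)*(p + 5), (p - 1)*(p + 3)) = 1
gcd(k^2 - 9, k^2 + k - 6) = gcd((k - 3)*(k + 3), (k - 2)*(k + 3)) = k + 3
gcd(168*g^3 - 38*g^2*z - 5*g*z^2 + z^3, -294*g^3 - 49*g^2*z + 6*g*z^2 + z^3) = -42*g^2 - g*z + z^2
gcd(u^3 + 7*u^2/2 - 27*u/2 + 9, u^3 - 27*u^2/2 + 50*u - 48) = u - 3/2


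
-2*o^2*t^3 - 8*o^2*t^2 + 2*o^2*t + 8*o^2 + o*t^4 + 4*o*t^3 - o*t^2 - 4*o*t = (-2*o + t)*(t - 1)*(t + 4)*(o*t + o)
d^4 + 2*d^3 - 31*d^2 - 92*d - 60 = (d - 6)*(d + 1)*(d + 2)*(d + 5)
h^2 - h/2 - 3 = (h - 2)*(h + 3/2)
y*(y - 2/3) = y^2 - 2*y/3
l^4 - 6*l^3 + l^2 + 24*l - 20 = (l - 5)*(l - 2)*(l - 1)*(l + 2)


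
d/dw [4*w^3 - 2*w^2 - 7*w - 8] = 12*w^2 - 4*w - 7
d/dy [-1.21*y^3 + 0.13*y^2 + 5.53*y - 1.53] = -3.63*y^2 + 0.26*y + 5.53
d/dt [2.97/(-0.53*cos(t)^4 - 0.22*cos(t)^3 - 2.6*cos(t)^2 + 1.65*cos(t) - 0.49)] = (-6.2964*cos(t)^3 - 1.9602*cos(t)^2 - 15.444*cos(t) + 4.9005)*sin(t)/(0.53*cos(t)^4 + 0.22*cos(t)^3 + 2.6*cos(t)^2 - 1.65*cos(t) + 0.49)^2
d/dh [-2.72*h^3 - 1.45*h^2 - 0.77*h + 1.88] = -8.16*h^2 - 2.9*h - 0.77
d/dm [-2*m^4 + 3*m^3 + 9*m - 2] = -8*m^3 + 9*m^2 + 9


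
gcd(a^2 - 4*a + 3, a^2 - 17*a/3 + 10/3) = 1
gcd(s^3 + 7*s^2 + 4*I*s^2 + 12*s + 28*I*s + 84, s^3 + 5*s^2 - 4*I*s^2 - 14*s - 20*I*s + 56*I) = s + 7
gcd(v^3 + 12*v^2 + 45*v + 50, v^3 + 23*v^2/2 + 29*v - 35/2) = v + 5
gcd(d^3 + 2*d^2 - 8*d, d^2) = d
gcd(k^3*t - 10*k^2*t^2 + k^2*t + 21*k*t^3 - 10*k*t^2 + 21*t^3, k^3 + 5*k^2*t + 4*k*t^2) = 1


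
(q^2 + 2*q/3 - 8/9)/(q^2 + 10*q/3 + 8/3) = (q - 2/3)/(q + 2)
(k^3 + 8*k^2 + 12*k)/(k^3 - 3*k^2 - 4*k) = (k^2 + 8*k + 12)/(k^2 - 3*k - 4)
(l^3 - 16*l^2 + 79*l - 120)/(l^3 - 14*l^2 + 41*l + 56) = (l^2 - 8*l + 15)/(l^2 - 6*l - 7)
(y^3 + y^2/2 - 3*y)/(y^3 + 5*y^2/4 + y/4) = 2*(2*y^2 + y - 6)/(4*y^2 + 5*y + 1)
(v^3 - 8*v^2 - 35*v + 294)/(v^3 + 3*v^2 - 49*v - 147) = (v^2 - v - 42)/(v^2 + 10*v + 21)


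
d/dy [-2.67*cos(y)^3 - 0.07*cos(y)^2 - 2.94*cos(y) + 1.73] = (8.01*cos(y)^2 + 0.14*cos(y) + 2.94)*sin(y)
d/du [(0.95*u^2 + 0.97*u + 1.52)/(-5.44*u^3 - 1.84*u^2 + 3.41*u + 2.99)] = (5.168*u^4 + 10.5536*u^3 + 29.8307*u^2 + 11.2746*u - 2.2829)/(29.5936*u^6 + 20.0192*u^5 - 33.7152*u^4 - 45.08*u^3 + 0.6249*u^2 + 20.3918*u + 8.9401)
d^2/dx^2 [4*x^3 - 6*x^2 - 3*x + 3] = 24*x - 12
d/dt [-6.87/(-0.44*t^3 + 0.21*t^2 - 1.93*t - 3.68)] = (-9.0684*t^2 + 2.8854*t - 13.2591)/(0.44*t^3 - 0.21*t^2 + 1.93*t + 3.68)^2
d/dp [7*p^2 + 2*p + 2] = 14*p + 2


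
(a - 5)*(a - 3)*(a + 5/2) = a^3 - 11*a^2/2 - 5*a + 75/2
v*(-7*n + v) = -7*n*v + v^2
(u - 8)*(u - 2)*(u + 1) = u^3 - 9*u^2 + 6*u + 16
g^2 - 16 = (g - 4)*(g + 4)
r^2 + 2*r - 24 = (r - 4)*(r + 6)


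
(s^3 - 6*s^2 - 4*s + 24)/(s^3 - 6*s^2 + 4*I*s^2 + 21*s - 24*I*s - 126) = (s^2 - 4)/(s^2 + 4*I*s + 21)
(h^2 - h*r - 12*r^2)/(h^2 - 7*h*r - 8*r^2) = (-h^2 + h*r + 12*r^2)/(-h^2 + 7*h*r + 8*r^2)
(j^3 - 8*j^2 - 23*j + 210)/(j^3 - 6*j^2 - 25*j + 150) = (j - 7)/(j - 5)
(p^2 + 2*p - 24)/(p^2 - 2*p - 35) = (-p^2 - 2*p + 24)/(-p^2 + 2*p + 35)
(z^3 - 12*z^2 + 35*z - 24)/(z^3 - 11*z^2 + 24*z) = (z - 1)/z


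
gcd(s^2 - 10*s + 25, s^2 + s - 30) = s - 5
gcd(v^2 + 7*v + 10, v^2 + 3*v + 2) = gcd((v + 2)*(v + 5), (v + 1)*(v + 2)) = v + 2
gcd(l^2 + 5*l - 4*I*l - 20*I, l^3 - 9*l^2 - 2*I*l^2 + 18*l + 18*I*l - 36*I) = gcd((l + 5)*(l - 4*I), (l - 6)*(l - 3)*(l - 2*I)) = 1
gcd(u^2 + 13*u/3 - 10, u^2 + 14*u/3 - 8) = u + 6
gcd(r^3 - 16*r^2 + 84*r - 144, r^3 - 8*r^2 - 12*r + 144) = r^2 - 12*r + 36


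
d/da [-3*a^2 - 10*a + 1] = -6*a - 10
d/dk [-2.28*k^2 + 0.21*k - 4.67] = 0.21 - 4.56*k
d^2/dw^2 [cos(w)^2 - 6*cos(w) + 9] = 6*cos(w) - 2*cos(2*w)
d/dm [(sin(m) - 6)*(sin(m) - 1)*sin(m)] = (3*sin(m)^2 - 14*sin(m) + 6)*cos(m)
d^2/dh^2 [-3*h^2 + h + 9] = -6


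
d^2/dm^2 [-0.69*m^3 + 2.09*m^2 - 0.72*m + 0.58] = 4.18 - 4.14*m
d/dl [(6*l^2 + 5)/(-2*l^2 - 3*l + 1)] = (-18*l^2 + 32*l + 15)/(4*l^4 + 12*l^3 + 5*l^2 - 6*l + 1)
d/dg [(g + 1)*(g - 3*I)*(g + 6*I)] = 3*g^2 + g*(2 + 6*I) + 18 + 3*I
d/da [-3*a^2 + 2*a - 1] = 2 - 6*a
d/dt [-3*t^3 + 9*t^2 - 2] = 9*t*(2 - t)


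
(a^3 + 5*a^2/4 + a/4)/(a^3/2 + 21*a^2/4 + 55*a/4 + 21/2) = a*(4*a^2 + 5*a + 1)/(2*a^3 + 21*a^2 + 55*a + 42)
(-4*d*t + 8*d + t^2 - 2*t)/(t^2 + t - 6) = (-4*d + t)/(t + 3)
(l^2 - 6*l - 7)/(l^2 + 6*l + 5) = (l - 7)/(l + 5)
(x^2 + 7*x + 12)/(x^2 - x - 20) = (x + 3)/(x - 5)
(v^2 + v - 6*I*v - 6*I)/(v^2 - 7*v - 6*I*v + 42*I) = (v + 1)/(v - 7)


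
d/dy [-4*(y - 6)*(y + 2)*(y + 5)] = -12*y^2 - 8*y + 128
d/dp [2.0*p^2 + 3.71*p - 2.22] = 4.0*p + 3.71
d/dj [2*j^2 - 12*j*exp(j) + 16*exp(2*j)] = -12*j*exp(j) + 4*j + 32*exp(2*j) - 12*exp(j)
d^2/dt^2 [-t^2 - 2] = -2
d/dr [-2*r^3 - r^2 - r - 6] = -6*r^2 - 2*r - 1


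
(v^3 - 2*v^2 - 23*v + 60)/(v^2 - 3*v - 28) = (-v^3 + 2*v^2 + 23*v - 60)/(-v^2 + 3*v + 28)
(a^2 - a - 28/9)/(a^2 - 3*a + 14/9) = (3*a + 4)/(3*a - 2)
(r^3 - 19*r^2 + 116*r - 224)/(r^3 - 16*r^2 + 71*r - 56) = (r - 4)/(r - 1)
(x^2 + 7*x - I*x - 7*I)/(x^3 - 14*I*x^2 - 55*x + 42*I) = (x + 7)/(x^2 - 13*I*x - 42)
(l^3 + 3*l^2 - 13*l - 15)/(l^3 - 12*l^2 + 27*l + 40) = (l^2 + 2*l - 15)/(l^2 - 13*l + 40)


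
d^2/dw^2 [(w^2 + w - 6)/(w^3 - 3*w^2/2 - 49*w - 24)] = 4*(4*w^6 + 12*w^5 + 426*w^4 + 871*w^3 + 3510*w^2 - 7452*w - 59160)/(8*w^9 - 36*w^8 - 1122*w^7 + 2925*w^6 + 56706*w^5 - 31284*w^4 - 1012040*w^3 - 1403712*w^2 - 677376*w - 110592)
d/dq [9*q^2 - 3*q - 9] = 18*q - 3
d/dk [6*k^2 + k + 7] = 12*k + 1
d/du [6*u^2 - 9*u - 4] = 12*u - 9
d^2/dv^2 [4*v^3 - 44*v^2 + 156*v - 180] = 24*v - 88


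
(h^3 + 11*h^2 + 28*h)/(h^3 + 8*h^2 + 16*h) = (h + 7)/(h + 4)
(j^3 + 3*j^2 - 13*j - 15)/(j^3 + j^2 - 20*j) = (j^2 - 2*j - 3)/(j*(j - 4))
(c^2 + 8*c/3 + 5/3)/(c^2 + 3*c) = (3*c^2 + 8*c + 5)/(3*c*(c + 3))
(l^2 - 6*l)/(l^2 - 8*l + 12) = l/(l - 2)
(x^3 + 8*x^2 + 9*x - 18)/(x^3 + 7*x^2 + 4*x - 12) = (x + 3)/(x + 2)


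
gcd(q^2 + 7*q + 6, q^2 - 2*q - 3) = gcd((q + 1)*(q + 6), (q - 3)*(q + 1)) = q + 1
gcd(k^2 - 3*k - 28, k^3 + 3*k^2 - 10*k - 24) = k + 4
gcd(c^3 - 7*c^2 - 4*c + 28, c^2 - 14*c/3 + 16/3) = c - 2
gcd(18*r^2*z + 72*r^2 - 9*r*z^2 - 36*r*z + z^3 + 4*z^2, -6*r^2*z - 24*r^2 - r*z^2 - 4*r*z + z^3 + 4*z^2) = -3*r*z - 12*r + z^2 + 4*z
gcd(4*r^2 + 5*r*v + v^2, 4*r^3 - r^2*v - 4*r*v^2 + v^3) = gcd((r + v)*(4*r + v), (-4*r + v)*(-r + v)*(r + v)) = r + v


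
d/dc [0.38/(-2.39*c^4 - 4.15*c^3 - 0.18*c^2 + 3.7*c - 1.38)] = (3.6328*c^3 + 4.731*c^2 + 0.1368*c - 1.406)/(2.39*c^4 + 4.15*c^3 + 0.18*c^2 - 3.7*c + 1.38)^2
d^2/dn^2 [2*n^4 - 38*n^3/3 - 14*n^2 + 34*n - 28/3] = 24*n^2 - 76*n - 28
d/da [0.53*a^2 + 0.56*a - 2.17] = 1.06*a + 0.56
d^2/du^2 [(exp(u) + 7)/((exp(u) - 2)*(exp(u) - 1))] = (exp(4*u) + 31*exp(3*u) - 75*exp(2*u) + 13*exp(u) + 46)*exp(u)/(exp(6*u) - 9*exp(5*u) + 33*exp(4*u) - 63*exp(3*u) + 66*exp(2*u) - 36*exp(u) + 8)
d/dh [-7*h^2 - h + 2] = -14*h - 1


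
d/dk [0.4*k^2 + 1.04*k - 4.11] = 0.8*k + 1.04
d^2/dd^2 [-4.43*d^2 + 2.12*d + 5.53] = -8.86000000000000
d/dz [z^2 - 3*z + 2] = 2*z - 3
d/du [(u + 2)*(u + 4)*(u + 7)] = 3*u^2 + 26*u + 50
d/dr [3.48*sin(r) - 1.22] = 3.48*cos(r)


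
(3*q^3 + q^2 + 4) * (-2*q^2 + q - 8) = -6*q^5 + q^4 - 23*q^3 - 16*q^2 + 4*q - 32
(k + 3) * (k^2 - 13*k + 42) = k^3 - 10*k^2 + 3*k + 126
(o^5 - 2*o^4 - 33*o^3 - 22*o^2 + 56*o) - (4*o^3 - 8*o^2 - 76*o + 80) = o^5 - 2*o^4 - 37*o^3 - 14*o^2 + 132*o - 80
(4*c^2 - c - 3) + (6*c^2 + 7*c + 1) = 10*c^2 + 6*c - 2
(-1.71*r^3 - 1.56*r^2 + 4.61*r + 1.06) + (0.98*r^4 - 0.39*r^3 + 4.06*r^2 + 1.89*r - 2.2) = 0.98*r^4 - 2.1*r^3 + 2.5*r^2 + 6.5*r - 1.14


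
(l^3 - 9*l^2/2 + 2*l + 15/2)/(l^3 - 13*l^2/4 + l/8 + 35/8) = 4*(l - 3)/(4*l - 7)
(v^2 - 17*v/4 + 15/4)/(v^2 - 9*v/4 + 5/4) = (v - 3)/(v - 1)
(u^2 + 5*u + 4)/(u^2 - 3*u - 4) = (u + 4)/(u - 4)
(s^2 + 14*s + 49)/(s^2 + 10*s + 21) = (s + 7)/(s + 3)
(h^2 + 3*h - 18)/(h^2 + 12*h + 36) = (h - 3)/(h + 6)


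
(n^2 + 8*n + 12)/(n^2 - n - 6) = (n + 6)/(n - 3)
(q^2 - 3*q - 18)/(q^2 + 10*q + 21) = (q - 6)/(q + 7)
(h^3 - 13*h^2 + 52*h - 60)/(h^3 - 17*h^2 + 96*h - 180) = (h - 2)/(h - 6)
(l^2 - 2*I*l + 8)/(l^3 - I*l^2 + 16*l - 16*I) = (l + 2*I)/(l^2 + 3*I*l + 4)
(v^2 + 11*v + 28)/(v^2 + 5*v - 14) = (v + 4)/(v - 2)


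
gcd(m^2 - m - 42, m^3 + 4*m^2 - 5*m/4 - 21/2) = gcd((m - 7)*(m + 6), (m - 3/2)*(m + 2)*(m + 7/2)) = 1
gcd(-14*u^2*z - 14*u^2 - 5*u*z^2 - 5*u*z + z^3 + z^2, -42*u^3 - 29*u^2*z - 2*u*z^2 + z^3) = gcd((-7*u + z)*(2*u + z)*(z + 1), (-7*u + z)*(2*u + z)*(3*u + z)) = -14*u^2 - 5*u*z + z^2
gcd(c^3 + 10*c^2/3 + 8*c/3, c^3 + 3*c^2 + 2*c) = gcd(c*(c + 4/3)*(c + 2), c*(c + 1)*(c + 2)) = c^2 + 2*c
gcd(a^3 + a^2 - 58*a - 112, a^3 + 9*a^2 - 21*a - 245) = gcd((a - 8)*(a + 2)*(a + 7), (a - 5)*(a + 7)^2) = a + 7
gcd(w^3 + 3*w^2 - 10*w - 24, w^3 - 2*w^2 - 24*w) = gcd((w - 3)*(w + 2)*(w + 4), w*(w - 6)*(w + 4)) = w + 4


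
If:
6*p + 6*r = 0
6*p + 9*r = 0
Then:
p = 0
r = 0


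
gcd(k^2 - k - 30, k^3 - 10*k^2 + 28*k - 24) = k - 6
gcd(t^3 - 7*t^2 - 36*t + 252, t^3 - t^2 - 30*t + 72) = t + 6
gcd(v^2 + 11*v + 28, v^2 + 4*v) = v + 4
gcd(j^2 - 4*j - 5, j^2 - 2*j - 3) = j + 1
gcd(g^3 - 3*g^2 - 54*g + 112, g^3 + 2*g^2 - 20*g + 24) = g - 2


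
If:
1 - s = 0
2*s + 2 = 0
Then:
No Solution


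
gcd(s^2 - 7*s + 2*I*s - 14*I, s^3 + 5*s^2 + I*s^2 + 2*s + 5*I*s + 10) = s + 2*I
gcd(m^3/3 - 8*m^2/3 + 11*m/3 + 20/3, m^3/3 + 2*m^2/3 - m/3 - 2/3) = m + 1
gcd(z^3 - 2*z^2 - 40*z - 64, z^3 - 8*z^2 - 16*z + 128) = z^2 - 4*z - 32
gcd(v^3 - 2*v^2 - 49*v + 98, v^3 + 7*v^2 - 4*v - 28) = v^2 + 5*v - 14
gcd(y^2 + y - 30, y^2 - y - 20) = y - 5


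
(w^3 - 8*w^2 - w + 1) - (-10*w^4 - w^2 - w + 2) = 10*w^4 + w^3 - 7*w^2 - 1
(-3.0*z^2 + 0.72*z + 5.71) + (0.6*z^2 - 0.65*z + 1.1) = -2.4*z^2 + 0.07*z + 6.81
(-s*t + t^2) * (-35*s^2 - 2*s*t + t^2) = 35*s^3*t - 33*s^2*t^2 - 3*s*t^3 + t^4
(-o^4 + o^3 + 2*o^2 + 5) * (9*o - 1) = -9*o^5 + 10*o^4 + 17*o^3 - 2*o^2 + 45*o - 5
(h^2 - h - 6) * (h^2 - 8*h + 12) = h^4 - 9*h^3 + 14*h^2 + 36*h - 72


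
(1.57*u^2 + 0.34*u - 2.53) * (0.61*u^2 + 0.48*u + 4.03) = 0.9577*u^4 + 0.961*u^3 + 4.947*u^2 + 0.1558*u - 10.1959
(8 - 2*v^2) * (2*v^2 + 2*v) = -4*v^4 - 4*v^3 + 16*v^2 + 16*v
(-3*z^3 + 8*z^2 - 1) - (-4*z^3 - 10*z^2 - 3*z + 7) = z^3 + 18*z^2 + 3*z - 8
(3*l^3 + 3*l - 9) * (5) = 15*l^3 + 15*l - 45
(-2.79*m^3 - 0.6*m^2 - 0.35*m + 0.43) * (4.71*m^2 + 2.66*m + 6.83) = -13.1409*m^5 - 10.2474*m^4 - 22.3002*m^3 - 3.0037*m^2 - 1.2467*m + 2.9369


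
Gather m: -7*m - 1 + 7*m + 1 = 0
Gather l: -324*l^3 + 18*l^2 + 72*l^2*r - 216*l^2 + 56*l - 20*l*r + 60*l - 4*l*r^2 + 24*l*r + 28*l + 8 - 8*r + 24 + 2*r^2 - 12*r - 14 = -324*l^3 + l^2*(72*r - 198) + l*(-4*r^2 + 4*r + 144) + 2*r^2 - 20*r + 18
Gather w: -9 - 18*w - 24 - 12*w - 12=-30*w - 45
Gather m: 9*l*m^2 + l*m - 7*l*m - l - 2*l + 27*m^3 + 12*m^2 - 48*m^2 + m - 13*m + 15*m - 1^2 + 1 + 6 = -3*l + 27*m^3 + m^2*(9*l - 36) + m*(3 - 6*l) + 6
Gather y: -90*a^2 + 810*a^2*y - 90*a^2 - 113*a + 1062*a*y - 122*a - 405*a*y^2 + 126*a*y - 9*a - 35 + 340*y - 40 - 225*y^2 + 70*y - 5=-180*a^2 - 244*a + y^2*(-405*a - 225) + y*(810*a^2 + 1188*a + 410) - 80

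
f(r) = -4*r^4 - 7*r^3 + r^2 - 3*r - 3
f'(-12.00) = 24597.00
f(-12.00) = -70671.00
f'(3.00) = -618.00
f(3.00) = -516.00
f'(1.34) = -76.53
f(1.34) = -34.96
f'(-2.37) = 87.30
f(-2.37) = -23.29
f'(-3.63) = 478.34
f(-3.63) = -338.63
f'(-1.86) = 23.59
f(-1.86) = 3.21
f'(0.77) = -21.22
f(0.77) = -9.32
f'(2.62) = -429.67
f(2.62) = -318.37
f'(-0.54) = -7.68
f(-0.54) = -0.33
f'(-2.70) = 153.44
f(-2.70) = -62.41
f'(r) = -16*r^3 - 21*r^2 + 2*r - 3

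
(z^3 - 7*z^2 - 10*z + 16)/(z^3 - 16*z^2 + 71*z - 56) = (z + 2)/(z - 7)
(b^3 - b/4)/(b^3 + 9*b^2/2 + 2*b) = (b - 1/2)/(b + 4)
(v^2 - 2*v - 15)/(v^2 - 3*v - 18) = (v - 5)/(v - 6)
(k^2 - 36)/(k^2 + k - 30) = (k - 6)/(k - 5)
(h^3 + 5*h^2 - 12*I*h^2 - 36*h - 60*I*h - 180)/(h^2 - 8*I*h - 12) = (h^2 + h*(5 - 6*I) - 30*I)/(h - 2*I)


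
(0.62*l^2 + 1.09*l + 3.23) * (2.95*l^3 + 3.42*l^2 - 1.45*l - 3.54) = 1.829*l^5 + 5.3359*l^4 + 12.3573*l^3 + 7.2713*l^2 - 8.5421*l - 11.4342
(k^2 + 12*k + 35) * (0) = 0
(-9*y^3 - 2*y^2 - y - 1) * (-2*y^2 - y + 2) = 18*y^5 + 13*y^4 - 14*y^3 - y^2 - y - 2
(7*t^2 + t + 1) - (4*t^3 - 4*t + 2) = -4*t^3 + 7*t^2 + 5*t - 1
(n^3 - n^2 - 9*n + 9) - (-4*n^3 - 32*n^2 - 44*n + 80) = 5*n^3 + 31*n^2 + 35*n - 71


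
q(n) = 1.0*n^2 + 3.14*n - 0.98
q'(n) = 2.0*n + 3.14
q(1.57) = 6.41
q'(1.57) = 6.28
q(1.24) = 4.45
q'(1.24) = 5.62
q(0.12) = -0.59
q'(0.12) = 3.38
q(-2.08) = -3.18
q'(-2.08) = -1.02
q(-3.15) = -0.95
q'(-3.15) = -3.16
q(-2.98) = -1.46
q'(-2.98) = -2.82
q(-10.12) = 69.66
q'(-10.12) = -17.10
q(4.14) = 29.16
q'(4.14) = 11.42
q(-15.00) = 176.92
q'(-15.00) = -26.86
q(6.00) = 53.86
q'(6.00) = 15.14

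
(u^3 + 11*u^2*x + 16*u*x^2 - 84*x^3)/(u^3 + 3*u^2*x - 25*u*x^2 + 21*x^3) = (u^2 + 4*u*x - 12*x^2)/(u^2 - 4*u*x + 3*x^2)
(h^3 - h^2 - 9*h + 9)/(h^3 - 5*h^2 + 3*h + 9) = (h^2 + 2*h - 3)/(h^2 - 2*h - 3)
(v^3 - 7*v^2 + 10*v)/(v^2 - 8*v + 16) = v*(v^2 - 7*v + 10)/(v^2 - 8*v + 16)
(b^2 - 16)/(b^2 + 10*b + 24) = (b - 4)/(b + 6)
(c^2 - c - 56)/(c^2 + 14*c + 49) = (c - 8)/(c + 7)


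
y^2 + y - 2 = (y - 1)*(y + 2)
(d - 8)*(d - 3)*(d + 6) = d^3 - 5*d^2 - 42*d + 144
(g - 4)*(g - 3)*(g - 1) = g^3 - 8*g^2 + 19*g - 12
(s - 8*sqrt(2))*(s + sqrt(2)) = s^2 - 7*sqrt(2)*s - 16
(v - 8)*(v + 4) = v^2 - 4*v - 32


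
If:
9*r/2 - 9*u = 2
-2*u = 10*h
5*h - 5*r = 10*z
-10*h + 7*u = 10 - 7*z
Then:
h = -16/9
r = 164/9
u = 80/9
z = -10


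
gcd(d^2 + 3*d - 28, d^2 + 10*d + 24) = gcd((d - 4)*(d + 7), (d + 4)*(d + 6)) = 1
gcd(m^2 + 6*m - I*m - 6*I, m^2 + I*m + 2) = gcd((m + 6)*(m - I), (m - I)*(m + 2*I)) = m - I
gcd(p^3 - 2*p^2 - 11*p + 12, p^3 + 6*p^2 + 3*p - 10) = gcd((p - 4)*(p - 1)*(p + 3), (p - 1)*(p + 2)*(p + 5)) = p - 1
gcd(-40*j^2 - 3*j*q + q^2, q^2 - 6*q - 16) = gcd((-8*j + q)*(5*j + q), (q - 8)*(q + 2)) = 1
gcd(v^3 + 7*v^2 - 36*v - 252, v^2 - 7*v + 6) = v - 6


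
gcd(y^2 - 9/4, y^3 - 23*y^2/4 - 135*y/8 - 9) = y + 3/2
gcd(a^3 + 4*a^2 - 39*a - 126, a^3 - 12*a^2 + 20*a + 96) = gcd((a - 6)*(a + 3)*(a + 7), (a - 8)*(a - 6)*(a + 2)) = a - 6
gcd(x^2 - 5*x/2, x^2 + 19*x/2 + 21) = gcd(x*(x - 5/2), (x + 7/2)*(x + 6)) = 1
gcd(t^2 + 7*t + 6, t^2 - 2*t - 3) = t + 1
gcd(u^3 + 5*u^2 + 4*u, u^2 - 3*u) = u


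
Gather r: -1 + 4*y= 4*y - 1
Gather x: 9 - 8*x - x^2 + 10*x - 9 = -x^2 + 2*x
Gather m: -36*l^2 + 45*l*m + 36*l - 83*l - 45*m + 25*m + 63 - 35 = -36*l^2 - 47*l + m*(45*l - 20) + 28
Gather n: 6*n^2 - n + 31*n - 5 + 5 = 6*n^2 + 30*n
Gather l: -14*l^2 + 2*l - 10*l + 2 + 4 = -14*l^2 - 8*l + 6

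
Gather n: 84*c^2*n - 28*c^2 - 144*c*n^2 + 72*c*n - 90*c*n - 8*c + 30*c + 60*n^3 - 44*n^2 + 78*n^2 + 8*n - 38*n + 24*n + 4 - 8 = -28*c^2 + 22*c + 60*n^3 + n^2*(34 - 144*c) + n*(84*c^2 - 18*c - 6) - 4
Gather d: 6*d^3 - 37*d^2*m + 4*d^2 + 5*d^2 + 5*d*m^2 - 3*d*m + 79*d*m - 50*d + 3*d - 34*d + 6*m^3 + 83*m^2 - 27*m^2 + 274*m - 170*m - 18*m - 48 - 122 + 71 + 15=6*d^3 + d^2*(9 - 37*m) + d*(5*m^2 + 76*m - 81) + 6*m^3 + 56*m^2 + 86*m - 84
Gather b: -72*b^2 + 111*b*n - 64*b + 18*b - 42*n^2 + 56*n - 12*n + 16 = -72*b^2 + b*(111*n - 46) - 42*n^2 + 44*n + 16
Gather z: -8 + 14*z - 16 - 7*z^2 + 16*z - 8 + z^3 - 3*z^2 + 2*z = z^3 - 10*z^2 + 32*z - 32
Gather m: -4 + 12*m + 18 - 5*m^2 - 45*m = -5*m^2 - 33*m + 14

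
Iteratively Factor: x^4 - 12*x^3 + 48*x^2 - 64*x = (x)*(x^3 - 12*x^2 + 48*x - 64) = x*(x - 4)*(x^2 - 8*x + 16) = x*(x - 4)^2*(x - 4)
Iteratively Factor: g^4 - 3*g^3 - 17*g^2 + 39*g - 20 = (g - 1)*(g^3 - 2*g^2 - 19*g + 20) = (g - 1)^2*(g^2 - g - 20) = (g - 5)*(g - 1)^2*(g + 4)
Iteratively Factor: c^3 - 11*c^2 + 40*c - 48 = (c - 3)*(c^2 - 8*c + 16) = (c - 4)*(c - 3)*(c - 4)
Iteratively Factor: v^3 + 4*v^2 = (v)*(v^2 + 4*v) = v^2*(v + 4)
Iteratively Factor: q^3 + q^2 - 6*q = (q + 3)*(q^2 - 2*q) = (q - 2)*(q + 3)*(q)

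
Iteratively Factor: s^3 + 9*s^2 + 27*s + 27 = (s + 3)*(s^2 + 6*s + 9) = (s + 3)^2*(s + 3)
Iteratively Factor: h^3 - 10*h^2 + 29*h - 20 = (h - 4)*(h^2 - 6*h + 5) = (h - 5)*(h - 4)*(h - 1)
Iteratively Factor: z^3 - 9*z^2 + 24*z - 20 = (z - 5)*(z^2 - 4*z + 4) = (z - 5)*(z - 2)*(z - 2)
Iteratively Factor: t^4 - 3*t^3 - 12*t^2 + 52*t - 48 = (t - 2)*(t^3 - t^2 - 14*t + 24) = (t - 2)^2*(t^2 + t - 12) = (t - 3)*(t - 2)^2*(t + 4)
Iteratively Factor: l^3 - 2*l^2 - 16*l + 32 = (l - 4)*(l^2 + 2*l - 8) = (l - 4)*(l - 2)*(l + 4)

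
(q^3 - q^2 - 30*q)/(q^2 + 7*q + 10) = q*(q - 6)/(q + 2)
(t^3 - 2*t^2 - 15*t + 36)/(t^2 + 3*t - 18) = (t^2 + t - 12)/(t + 6)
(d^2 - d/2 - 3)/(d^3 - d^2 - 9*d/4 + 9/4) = 2*(d - 2)/(2*d^2 - 5*d + 3)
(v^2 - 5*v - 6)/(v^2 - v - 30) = (v + 1)/(v + 5)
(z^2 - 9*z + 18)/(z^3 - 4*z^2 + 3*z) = (z - 6)/(z*(z - 1))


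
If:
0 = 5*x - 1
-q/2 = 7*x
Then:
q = -14/5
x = 1/5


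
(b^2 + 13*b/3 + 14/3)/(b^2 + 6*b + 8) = (b + 7/3)/(b + 4)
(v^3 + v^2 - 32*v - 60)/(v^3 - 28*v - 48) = (v + 5)/(v + 4)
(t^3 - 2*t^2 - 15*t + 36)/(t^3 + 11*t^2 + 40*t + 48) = (t^2 - 6*t + 9)/(t^2 + 7*t + 12)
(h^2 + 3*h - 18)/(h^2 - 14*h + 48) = (h^2 + 3*h - 18)/(h^2 - 14*h + 48)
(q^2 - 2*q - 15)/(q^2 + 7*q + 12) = (q - 5)/(q + 4)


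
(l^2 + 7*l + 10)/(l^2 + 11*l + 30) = (l + 2)/(l + 6)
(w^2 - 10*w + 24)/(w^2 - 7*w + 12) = (w - 6)/(w - 3)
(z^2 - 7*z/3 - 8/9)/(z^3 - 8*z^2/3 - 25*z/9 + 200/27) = 3*(3*z + 1)/(9*z^2 - 25)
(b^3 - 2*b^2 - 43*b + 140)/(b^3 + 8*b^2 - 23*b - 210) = (b - 4)/(b + 6)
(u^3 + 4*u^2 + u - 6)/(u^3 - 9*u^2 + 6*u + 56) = (u^2 + 2*u - 3)/(u^2 - 11*u + 28)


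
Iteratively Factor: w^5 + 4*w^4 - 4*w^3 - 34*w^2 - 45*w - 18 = (w + 1)*(w^4 + 3*w^3 - 7*w^2 - 27*w - 18) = (w - 3)*(w + 1)*(w^3 + 6*w^2 + 11*w + 6) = (w - 3)*(w + 1)*(w + 2)*(w^2 + 4*w + 3) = (w - 3)*(w + 1)^2*(w + 2)*(w + 3)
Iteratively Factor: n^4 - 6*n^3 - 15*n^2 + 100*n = (n - 5)*(n^3 - n^2 - 20*n) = (n - 5)*(n + 4)*(n^2 - 5*n) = (n - 5)^2*(n + 4)*(n)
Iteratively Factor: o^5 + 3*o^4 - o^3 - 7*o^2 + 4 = (o + 2)*(o^4 + o^3 - 3*o^2 - o + 2) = (o - 1)*(o + 2)*(o^3 + 2*o^2 - o - 2) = (o - 1)^2*(o + 2)*(o^2 + 3*o + 2) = (o - 1)^2*(o + 1)*(o + 2)*(o + 2)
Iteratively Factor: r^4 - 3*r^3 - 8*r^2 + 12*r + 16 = (r + 2)*(r^3 - 5*r^2 + 2*r + 8) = (r - 2)*(r + 2)*(r^2 - 3*r - 4) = (r - 4)*(r - 2)*(r + 2)*(r + 1)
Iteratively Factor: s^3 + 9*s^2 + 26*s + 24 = (s + 2)*(s^2 + 7*s + 12) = (s + 2)*(s + 4)*(s + 3)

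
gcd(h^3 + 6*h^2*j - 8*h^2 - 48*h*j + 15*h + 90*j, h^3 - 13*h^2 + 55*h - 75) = h^2 - 8*h + 15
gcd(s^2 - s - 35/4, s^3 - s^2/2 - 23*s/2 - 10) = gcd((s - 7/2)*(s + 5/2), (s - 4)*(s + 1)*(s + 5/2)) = s + 5/2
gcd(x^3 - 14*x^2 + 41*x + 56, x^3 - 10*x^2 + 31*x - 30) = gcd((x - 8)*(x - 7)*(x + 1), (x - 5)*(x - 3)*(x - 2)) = 1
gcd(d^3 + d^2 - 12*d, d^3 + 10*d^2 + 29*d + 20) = d + 4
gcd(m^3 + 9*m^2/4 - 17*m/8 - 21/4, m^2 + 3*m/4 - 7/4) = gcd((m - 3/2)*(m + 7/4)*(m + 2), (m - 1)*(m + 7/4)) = m + 7/4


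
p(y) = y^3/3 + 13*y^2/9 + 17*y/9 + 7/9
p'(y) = y^2 + 26*y/9 + 17/9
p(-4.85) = -12.43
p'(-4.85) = 11.40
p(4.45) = 67.16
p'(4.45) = 34.55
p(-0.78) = 0.03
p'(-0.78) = 0.24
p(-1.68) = 0.10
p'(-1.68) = -0.14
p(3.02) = 28.84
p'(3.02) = 19.73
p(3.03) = 29.04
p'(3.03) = 19.82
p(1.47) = 7.73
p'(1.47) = 8.30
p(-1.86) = 0.12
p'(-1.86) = -0.02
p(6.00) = 136.11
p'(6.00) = 55.22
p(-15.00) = -827.56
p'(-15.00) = 183.56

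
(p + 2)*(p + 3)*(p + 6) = p^3 + 11*p^2 + 36*p + 36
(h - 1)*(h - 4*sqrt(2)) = h^2 - 4*sqrt(2)*h - h + 4*sqrt(2)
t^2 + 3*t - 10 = (t - 2)*(t + 5)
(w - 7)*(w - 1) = w^2 - 8*w + 7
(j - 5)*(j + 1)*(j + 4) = j^3 - 21*j - 20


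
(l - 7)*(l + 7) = l^2 - 49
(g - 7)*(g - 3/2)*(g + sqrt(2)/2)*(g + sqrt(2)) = g^4 - 17*g^3/2 + 3*sqrt(2)*g^3/2 - 51*sqrt(2)*g^2/4 + 23*g^2/2 - 17*g/2 + 63*sqrt(2)*g/4 + 21/2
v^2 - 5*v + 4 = (v - 4)*(v - 1)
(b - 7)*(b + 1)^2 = b^3 - 5*b^2 - 13*b - 7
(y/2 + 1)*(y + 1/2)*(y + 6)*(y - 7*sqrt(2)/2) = y^4/2 - 7*sqrt(2)*y^3/4 + 17*y^3/4 - 119*sqrt(2)*y^2/8 + 8*y^2 - 28*sqrt(2)*y + 3*y - 21*sqrt(2)/2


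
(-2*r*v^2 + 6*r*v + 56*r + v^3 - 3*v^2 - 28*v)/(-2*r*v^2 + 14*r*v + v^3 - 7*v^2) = (v + 4)/v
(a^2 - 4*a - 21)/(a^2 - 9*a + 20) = (a^2 - 4*a - 21)/(a^2 - 9*a + 20)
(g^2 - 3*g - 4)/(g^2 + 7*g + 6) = (g - 4)/(g + 6)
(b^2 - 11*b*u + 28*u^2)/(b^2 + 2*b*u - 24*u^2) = (b - 7*u)/(b + 6*u)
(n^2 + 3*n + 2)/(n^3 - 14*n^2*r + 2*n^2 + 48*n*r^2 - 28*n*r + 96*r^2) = (n + 1)/(n^2 - 14*n*r + 48*r^2)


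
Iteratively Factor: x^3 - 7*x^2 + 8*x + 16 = (x + 1)*(x^2 - 8*x + 16) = (x - 4)*(x + 1)*(x - 4)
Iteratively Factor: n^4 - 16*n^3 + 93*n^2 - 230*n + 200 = (n - 2)*(n^3 - 14*n^2 + 65*n - 100) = (n - 5)*(n - 2)*(n^2 - 9*n + 20) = (n - 5)^2*(n - 2)*(n - 4)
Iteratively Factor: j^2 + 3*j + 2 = (j + 2)*(j + 1)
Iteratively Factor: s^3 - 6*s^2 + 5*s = (s - 1)*(s^2 - 5*s) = (s - 5)*(s - 1)*(s)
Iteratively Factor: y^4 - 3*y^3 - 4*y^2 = (y - 4)*(y^3 + y^2) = (y - 4)*(y + 1)*(y^2) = y*(y - 4)*(y + 1)*(y)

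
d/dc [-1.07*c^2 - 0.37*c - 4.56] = -2.14*c - 0.37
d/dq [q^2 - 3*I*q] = 2*q - 3*I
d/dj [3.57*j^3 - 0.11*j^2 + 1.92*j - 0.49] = 10.71*j^2 - 0.22*j + 1.92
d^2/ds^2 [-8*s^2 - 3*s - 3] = -16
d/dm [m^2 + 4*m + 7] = 2*m + 4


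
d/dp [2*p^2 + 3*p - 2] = 4*p + 3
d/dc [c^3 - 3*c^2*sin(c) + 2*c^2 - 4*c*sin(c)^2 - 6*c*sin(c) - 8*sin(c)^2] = -3*c^2*cos(c) + 3*c^2 - 4*c*sin(2*c) - 6*sqrt(2)*c*sin(c + pi/4) + 4*c - 6*sin(c) - 8*sin(2*c) + 2*cos(2*c) - 2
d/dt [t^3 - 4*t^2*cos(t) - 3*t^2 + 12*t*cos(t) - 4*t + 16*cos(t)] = 4*t^2*sin(t) + 3*t^2 - 12*t*sin(t) - 8*t*cos(t) - 6*t - 16*sin(t) + 12*cos(t) - 4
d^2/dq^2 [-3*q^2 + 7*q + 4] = -6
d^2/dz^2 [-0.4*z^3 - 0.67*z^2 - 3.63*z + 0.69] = -2.4*z - 1.34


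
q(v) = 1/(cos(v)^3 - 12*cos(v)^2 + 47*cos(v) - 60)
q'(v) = (3*sin(v)*cos(v)^2 - 24*sin(v)*cos(v) + 47*sin(v))/(cos(v)^3 - 12*cos(v)^2 + 47*cos(v) - 60)^2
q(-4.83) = -0.02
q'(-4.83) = 0.01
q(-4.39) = -0.01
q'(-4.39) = 0.01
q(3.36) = -0.01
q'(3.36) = -0.00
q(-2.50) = -0.01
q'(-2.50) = -0.00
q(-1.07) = -0.02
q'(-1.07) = -0.02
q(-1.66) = -0.02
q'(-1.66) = -0.01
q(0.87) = -0.03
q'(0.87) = 0.02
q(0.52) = -0.04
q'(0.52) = 0.02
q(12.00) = -0.04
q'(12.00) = -0.02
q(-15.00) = -0.00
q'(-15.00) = 0.00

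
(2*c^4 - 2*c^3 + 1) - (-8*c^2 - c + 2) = 2*c^4 - 2*c^3 + 8*c^2 + c - 1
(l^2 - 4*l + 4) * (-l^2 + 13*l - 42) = -l^4 + 17*l^3 - 98*l^2 + 220*l - 168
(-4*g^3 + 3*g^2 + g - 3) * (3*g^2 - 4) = -12*g^5 + 9*g^4 + 19*g^3 - 21*g^2 - 4*g + 12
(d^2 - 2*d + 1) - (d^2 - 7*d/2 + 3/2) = 3*d/2 - 1/2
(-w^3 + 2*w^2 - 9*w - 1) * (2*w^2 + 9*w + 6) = -2*w^5 - 5*w^4 - 6*w^3 - 71*w^2 - 63*w - 6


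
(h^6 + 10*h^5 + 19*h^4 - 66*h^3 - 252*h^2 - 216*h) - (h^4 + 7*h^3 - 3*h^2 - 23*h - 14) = h^6 + 10*h^5 + 18*h^4 - 73*h^3 - 249*h^2 - 193*h + 14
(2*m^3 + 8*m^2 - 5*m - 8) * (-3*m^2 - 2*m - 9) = -6*m^5 - 28*m^4 - 19*m^3 - 38*m^2 + 61*m + 72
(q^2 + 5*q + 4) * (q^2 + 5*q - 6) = q^4 + 10*q^3 + 23*q^2 - 10*q - 24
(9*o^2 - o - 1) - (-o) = 9*o^2 - 1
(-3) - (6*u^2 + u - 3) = -6*u^2 - u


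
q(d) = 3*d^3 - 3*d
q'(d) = 9*d^2 - 3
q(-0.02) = 0.06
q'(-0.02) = -3.00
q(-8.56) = -1855.99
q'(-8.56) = 656.46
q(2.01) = 18.33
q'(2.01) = 33.36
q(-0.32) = 0.86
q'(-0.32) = -2.08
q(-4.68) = -293.47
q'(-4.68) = 194.12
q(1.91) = 15.17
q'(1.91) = 29.83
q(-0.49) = 1.12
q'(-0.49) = -0.84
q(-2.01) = -18.33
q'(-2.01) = 33.36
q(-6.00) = -630.00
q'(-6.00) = 321.00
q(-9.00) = -2160.00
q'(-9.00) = 726.00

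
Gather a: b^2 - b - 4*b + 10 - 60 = b^2 - 5*b - 50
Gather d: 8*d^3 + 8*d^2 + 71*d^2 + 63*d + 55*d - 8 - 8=8*d^3 + 79*d^2 + 118*d - 16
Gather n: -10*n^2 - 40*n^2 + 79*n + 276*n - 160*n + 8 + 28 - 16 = -50*n^2 + 195*n + 20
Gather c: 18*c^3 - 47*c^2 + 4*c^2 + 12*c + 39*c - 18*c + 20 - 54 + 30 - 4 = 18*c^3 - 43*c^2 + 33*c - 8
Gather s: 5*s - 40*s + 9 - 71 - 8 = -35*s - 70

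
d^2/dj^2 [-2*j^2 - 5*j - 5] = -4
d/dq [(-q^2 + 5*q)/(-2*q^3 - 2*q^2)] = (-q^2 + 10*q + 5)/(2*q^2*(q^2 + 2*q + 1))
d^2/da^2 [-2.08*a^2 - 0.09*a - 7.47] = -4.16000000000000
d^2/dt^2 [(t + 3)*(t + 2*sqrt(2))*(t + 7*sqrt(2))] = 6*t + 6 + 18*sqrt(2)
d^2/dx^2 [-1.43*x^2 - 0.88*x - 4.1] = -2.86000000000000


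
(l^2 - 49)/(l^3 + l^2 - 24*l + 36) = (l^2 - 49)/(l^3 + l^2 - 24*l + 36)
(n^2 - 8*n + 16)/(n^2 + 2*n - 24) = (n - 4)/(n + 6)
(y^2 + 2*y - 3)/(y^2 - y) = (y + 3)/y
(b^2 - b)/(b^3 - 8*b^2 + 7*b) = 1/(b - 7)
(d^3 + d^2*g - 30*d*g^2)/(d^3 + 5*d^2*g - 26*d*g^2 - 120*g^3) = d/(d + 4*g)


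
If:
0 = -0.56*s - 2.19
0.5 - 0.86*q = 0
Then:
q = 0.58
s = -3.91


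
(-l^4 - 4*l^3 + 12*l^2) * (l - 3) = -l^5 - l^4 + 24*l^3 - 36*l^2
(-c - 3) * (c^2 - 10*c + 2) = -c^3 + 7*c^2 + 28*c - 6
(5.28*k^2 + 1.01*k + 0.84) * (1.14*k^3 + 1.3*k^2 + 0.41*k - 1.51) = 6.0192*k^5 + 8.0154*k^4 + 4.4354*k^3 - 6.4667*k^2 - 1.1807*k - 1.2684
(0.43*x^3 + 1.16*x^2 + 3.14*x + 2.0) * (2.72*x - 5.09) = 1.1696*x^4 + 0.9665*x^3 + 2.6364*x^2 - 10.5426*x - 10.18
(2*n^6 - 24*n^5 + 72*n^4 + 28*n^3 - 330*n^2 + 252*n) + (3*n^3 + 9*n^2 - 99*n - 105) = 2*n^6 - 24*n^5 + 72*n^4 + 31*n^3 - 321*n^2 + 153*n - 105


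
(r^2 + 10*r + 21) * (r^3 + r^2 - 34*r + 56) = r^5 + 11*r^4 - 3*r^3 - 263*r^2 - 154*r + 1176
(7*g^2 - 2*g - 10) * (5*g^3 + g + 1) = 35*g^5 - 10*g^4 - 43*g^3 + 5*g^2 - 12*g - 10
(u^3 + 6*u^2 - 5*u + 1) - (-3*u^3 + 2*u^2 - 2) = 4*u^3 + 4*u^2 - 5*u + 3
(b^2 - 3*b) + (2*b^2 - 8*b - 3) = 3*b^2 - 11*b - 3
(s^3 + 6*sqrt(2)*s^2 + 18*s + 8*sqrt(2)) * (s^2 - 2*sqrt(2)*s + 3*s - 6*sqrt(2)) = s^5 + 3*s^4 + 4*sqrt(2)*s^4 - 6*s^3 + 12*sqrt(2)*s^3 - 28*sqrt(2)*s^2 - 18*s^2 - 84*sqrt(2)*s - 32*s - 96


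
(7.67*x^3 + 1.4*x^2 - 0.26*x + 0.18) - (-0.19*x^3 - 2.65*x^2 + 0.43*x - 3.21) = 7.86*x^3 + 4.05*x^2 - 0.69*x + 3.39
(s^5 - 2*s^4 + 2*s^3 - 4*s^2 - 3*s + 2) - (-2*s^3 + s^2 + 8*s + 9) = s^5 - 2*s^4 + 4*s^3 - 5*s^2 - 11*s - 7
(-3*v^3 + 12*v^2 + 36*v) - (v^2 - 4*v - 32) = -3*v^3 + 11*v^2 + 40*v + 32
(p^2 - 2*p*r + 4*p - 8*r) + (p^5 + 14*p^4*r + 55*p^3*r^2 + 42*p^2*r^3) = p^5 + 14*p^4*r + 55*p^3*r^2 + 42*p^2*r^3 + p^2 - 2*p*r + 4*p - 8*r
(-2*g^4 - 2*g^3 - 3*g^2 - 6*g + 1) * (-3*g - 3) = 6*g^5 + 12*g^4 + 15*g^3 + 27*g^2 + 15*g - 3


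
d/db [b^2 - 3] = 2*b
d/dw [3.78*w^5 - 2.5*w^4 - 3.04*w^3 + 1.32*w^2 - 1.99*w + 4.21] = 18.9*w^4 - 10.0*w^3 - 9.12*w^2 + 2.64*w - 1.99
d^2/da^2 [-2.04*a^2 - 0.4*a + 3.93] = -4.08000000000000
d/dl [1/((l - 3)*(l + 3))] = -2*l/(l^4 - 18*l^2 + 81)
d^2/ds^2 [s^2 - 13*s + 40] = 2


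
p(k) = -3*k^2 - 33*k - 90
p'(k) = -6*k - 33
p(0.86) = -120.60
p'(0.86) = -38.16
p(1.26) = -136.34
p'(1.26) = -40.56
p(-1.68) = -43.03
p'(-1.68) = -22.92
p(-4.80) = -0.72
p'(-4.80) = -4.20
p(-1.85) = -39.22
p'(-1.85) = -21.90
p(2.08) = -171.62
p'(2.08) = -45.48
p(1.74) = -156.50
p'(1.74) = -43.44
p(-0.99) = -60.27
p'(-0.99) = -27.06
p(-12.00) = -126.00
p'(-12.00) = 39.00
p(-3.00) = -18.00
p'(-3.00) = -15.00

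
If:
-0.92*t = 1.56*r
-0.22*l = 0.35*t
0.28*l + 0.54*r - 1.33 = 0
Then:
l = 2.77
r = 1.03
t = -1.74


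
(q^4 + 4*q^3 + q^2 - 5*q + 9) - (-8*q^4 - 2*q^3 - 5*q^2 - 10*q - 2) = 9*q^4 + 6*q^3 + 6*q^2 + 5*q + 11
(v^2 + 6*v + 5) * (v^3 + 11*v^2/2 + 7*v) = v^5 + 23*v^4/2 + 45*v^3 + 139*v^2/2 + 35*v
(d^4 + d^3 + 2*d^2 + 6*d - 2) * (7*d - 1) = 7*d^5 + 6*d^4 + 13*d^3 + 40*d^2 - 20*d + 2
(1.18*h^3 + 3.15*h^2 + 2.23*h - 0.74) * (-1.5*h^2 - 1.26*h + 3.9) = -1.77*h^5 - 6.2118*h^4 - 2.712*h^3 + 10.5852*h^2 + 9.6294*h - 2.886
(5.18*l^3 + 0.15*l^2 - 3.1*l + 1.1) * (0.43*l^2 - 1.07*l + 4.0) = 2.2274*l^5 - 5.4781*l^4 + 19.2265*l^3 + 4.39*l^2 - 13.577*l + 4.4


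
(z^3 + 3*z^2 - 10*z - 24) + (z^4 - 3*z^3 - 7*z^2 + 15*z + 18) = z^4 - 2*z^3 - 4*z^2 + 5*z - 6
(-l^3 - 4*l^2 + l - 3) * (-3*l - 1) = 3*l^4 + 13*l^3 + l^2 + 8*l + 3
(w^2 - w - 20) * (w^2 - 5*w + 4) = w^4 - 6*w^3 - 11*w^2 + 96*w - 80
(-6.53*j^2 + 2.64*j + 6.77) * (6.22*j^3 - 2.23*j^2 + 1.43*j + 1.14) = -40.6166*j^5 + 30.9827*j^4 + 26.8843*j^3 - 18.7661*j^2 + 12.6907*j + 7.7178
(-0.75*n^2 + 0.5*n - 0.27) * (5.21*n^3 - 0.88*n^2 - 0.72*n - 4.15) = -3.9075*n^5 + 3.265*n^4 - 1.3067*n^3 + 2.9901*n^2 - 1.8806*n + 1.1205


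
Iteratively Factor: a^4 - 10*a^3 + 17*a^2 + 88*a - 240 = (a - 4)*(a^3 - 6*a^2 - 7*a + 60) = (a - 4)*(a + 3)*(a^2 - 9*a + 20) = (a - 5)*(a - 4)*(a + 3)*(a - 4)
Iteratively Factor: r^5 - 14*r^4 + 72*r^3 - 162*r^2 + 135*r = (r - 5)*(r^4 - 9*r^3 + 27*r^2 - 27*r) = (r - 5)*(r - 3)*(r^3 - 6*r^2 + 9*r) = (r - 5)*(r - 3)^2*(r^2 - 3*r) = (r - 5)*(r - 3)^3*(r)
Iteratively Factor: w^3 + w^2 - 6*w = (w - 2)*(w^2 + 3*w) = (w - 2)*(w + 3)*(w)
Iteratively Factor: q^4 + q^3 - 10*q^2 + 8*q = (q - 1)*(q^3 + 2*q^2 - 8*q) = q*(q - 1)*(q^2 + 2*q - 8) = q*(q - 1)*(q + 4)*(q - 2)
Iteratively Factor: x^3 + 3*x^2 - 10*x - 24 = (x - 3)*(x^2 + 6*x + 8) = (x - 3)*(x + 2)*(x + 4)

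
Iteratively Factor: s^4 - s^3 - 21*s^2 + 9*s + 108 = (s + 3)*(s^3 - 4*s^2 - 9*s + 36) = (s + 3)^2*(s^2 - 7*s + 12) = (s - 3)*(s + 3)^2*(s - 4)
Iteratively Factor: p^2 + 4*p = (p + 4)*(p)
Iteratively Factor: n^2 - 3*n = (n)*(n - 3)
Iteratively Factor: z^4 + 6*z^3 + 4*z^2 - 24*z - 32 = (z - 2)*(z^3 + 8*z^2 + 20*z + 16) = (z - 2)*(z + 4)*(z^2 + 4*z + 4) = (z - 2)*(z + 2)*(z + 4)*(z + 2)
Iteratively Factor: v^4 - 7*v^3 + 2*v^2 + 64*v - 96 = (v - 2)*(v^3 - 5*v^2 - 8*v + 48) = (v - 2)*(v + 3)*(v^2 - 8*v + 16) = (v - 4)*(v - 2)*(v + 3)*(v - 4)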